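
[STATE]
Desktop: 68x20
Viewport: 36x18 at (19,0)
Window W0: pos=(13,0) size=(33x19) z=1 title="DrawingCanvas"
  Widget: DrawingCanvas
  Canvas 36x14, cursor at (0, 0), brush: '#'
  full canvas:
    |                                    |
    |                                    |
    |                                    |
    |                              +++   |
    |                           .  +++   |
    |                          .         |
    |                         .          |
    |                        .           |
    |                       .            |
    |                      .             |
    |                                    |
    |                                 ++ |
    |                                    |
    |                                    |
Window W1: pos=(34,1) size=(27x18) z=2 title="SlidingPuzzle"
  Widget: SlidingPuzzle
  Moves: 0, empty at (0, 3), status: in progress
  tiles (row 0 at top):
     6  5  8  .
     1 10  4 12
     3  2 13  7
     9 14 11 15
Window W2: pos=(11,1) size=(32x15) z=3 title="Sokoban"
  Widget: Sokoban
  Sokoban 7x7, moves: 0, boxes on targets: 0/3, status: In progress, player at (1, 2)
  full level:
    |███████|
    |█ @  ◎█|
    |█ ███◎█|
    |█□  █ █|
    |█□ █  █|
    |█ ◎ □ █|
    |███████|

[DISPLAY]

━━━━━━━━━━━━━━━━━━━━━━━━━━┓         
━━━━━━━━━━━━━━━━━━━━━━━┓━━━━━━━━━━━━
n                      ┃Puzzle      
───────────────────────┨────────────
                       ┃──┬────┬────
                       ┃5 │  8 │    
                       ┃──┼────┼────
                       ┃0 │  4 │ 12 
                       ┃──┼────┼────
                       ┃2 │ 13 │  7 
                       ┃──┼────┼────
0  0/3                 ┃4 │ 11 │ 15 
                       ┃──┴────┴────
                       ┃            
                       ┃            
━━━━━━━━━━━━━━━━━━━━━━━┛            
               ┃                    
               ┃                    


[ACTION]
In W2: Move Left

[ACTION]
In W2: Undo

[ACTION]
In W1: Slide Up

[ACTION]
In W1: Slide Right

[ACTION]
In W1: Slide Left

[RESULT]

━━━━━━━━━━━━━━━━━━━━━━━━━━┓         
━━━━━━━━━━━━━━━━━━━━━━━┓━━━━━━━━━━━━
n                      ┃Puzzle      
───────────────────────┨────────────
                       ┃──┬────┬────
                       ┃5 │  8 │ 12 
                       ┃──┼────┼────
                       ┃0 │  4 │    
                       ┃──┼────┼────
                       ┃2 │ 13 │  7 
                       ┃──┼────┼────
0  0/3                 ┃4 │ 11 │ 15 
                       ┃──┴────┴────
                       ┃            
                       ┃            
━━━━━━━━━━━━━━━━━━━━━━━┛            
               ┃                    
               ┃                    


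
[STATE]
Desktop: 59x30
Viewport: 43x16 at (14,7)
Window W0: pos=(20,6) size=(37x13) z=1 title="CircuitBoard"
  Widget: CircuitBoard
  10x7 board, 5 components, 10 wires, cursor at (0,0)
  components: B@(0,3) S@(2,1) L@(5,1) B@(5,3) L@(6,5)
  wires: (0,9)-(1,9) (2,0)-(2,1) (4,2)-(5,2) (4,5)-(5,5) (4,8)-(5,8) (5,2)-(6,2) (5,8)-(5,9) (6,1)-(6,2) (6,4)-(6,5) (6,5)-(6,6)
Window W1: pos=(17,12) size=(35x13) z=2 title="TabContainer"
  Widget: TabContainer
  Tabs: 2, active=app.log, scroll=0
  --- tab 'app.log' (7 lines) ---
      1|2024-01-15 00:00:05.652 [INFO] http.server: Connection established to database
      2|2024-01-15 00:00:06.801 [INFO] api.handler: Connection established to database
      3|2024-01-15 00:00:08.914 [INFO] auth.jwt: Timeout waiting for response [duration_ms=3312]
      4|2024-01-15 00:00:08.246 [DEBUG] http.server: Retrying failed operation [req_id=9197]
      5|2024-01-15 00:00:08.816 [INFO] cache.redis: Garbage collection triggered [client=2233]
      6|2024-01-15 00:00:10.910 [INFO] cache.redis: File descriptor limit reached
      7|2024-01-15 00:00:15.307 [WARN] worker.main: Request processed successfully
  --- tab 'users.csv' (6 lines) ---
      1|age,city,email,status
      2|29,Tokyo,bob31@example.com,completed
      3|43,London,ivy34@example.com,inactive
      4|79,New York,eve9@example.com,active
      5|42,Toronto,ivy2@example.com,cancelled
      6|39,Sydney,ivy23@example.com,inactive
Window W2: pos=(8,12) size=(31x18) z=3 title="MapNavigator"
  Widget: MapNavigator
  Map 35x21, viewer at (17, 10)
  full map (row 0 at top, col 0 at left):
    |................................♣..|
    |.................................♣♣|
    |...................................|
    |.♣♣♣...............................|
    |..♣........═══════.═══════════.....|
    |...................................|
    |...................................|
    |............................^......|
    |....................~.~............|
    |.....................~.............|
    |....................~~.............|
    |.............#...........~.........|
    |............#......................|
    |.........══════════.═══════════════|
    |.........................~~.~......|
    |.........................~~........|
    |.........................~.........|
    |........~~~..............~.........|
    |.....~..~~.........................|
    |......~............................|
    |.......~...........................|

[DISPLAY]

      ┃ CircuitBoard                      ┃
      ┠───────────────────────────────────┨
      ┃   0 1 2 3 4 5 6 7 8 9             ┃
      ┃0  [.]          B                  ┃
      ┃                                   ┃
━━━━━━━━━━━━━━━━━━━━━━━━┓━━━━━━━━━━━━┓    ┃
avigator                ┃            ┃    ┃
────────────────────────┨────────────┨    ┃
........................┃            ┃    ┃
...═══════.═══════════..┃────────────┃    ┃
........................┃52 [INFO] ht┃    ┃
........................┃01 [INFO] ap┃━━━━┛
....................^...┃14 [INFO] au┃     
............~.~.........┃46 [DEBUG] h┃     
.............~..........┃16 [INFO] ca┃     
.........@..~~..........┃10 [INFO] ca┃     


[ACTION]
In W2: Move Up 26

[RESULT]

      ┃ CircuitBoard                      ┃
      ┠───────────────────────────────────┨
      ┃   0 1 2 3 4 5 6 7 8 9             ┃
      ┃0  [.]          B                  ┃
      ┃                                   ┃
━━━━━━━━━━━━━━━━━━━━━━━━┓━━━━━━━━━━━━┓    ┃
avigator                ┃            ┃    ┃
────────────────────────┨────────────┨    ┃
                        ┃            ┃    ┃
                        ┃────────────┃    ┃
                        ┃52 [INFO] ht┃    ┃
                        ┃01 [INFO] ap┃━━━━┛
                        ┃14 [INFO] au┃     
                        ┃46 [DEBUG] h┃     
                        ┃16 [INFO] ca┃     
.........@..............┃10 [INFO] ca┃     


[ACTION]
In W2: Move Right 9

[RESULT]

      ┃ CircuitBoard                      ┃
      ┠───────────────────────────────────┨
      ┃   0 1 2 3 4 5 6 7 8 9             ┃
      ┃0  [.]          B                  ┃
      ┃                                   ┃
━━━━━━━━━━━━━━━━━━━━━━━━┓━━━━━━━━━━━━┓    ┃
avigator                ┃            ┃    ┃
────────────────────────┨────────────┨    ┃
                        ┃            ┃    ┃
                        ┃────────────┃    ┃
                        ┃52 [INFO] ht┃    ┃
                        ┃01 [INFO] ap┃━━━━┛
                        ┃14 [INFO] au┃     
                        ┃46 [DEBUG] h┃     
                        ┃16 [INFO] ca┃     
.........@.....♣..      ┃10 [INFO] ca┃     


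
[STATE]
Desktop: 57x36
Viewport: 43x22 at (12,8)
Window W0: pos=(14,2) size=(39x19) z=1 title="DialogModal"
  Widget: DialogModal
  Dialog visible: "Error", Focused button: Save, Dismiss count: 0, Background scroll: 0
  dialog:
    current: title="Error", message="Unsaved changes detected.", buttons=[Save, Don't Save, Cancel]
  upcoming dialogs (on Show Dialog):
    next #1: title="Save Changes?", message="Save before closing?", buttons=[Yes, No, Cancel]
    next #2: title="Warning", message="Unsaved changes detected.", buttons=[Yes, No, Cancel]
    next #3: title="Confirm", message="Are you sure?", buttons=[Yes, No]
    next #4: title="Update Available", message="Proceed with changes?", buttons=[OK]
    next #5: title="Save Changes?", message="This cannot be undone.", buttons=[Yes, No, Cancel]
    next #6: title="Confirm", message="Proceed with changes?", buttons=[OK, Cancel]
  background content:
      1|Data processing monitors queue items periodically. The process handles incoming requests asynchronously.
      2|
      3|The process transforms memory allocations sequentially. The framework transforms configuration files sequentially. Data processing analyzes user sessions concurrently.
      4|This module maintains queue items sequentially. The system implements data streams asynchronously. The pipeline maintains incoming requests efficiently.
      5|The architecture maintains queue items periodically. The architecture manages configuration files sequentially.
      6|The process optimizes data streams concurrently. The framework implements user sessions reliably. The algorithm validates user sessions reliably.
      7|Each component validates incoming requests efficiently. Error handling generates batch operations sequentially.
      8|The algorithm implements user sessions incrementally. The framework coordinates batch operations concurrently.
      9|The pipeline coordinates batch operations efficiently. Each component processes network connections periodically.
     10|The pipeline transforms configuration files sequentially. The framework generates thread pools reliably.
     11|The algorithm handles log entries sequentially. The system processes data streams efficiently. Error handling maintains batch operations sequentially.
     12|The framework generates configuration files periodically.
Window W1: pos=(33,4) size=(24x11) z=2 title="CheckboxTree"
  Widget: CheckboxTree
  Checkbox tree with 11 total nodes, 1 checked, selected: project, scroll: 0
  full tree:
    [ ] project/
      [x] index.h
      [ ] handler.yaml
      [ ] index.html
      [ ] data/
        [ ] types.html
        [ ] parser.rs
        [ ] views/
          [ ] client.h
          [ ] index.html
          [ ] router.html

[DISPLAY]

  ┃This module mainta┃   [x] index.h       
  ┃The architecture m┃   [ ] handler.yaml  
  ┃Th┌───────────────┃   [ ] index.html    
  ┃Ea│            Err┃   [ ] data/         
  ┃Th│  Unsaved chang┃     [ ] types.html  
  ┃Th│ [Save]  Don't ┃     [ ] parser.rs   
  ┃Th└───────────────┗━━━━━━━━━━━━━━━━━━━━━
  ┃The algorithm handles log entries seq┃  
  ┃The framework generates configuration┃  
  ┃                                     ┃  
  ┃                                     ┃  
  ┃                                     ┃  
  ┗━━━━━━━━━━━━━━━━━━━━━━━━━━━━━━━━━━━━━┛  
                                           
                                           
                                           
                                           
                                           
                                           
                                           
                                           
                                           


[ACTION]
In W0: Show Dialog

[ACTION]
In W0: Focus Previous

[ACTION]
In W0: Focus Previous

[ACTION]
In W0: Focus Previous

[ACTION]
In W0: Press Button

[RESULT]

  ┃This module mainta┃   [x] index.h       
  ┃The architecture m┃   [ ] handler.yaml  
  ┃The process optimi┃   [ ] index.html    
  ┃Each component val┃   [ ] data/         
  ┃The algorithm impl┃     [ ] types.html  
  ┃The pipeline coord┃     [ ] parser.rs   
  ┃The pipeline trans┗━━━━━━━━━━━━━━━━━━━━━
  ┃The algorithm handles log entries seq┃  
  ┃The framework generates configuration┃  
  ┃                                     ┃  
  ┃                                     ┃  
  ┃                                     ┃  
  ┗━━━━━━━━━━━━━━━━━━━━━━━━━━━━━━━━━━━━━┛  
                                           
                                           
                                           
                                           
                                           
                                           
                                           
                                           
                                           


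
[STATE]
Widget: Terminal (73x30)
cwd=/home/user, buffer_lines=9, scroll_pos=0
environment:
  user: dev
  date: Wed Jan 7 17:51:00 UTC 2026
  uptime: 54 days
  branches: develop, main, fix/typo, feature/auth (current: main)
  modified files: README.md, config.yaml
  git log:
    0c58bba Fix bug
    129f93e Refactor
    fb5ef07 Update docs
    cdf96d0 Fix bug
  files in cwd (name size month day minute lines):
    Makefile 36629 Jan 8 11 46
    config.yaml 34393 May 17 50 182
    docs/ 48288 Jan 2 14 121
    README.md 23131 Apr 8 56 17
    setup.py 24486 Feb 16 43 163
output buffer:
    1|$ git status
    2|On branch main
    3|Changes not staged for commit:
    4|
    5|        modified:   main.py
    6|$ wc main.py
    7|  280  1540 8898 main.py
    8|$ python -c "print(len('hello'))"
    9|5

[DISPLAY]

$ git status                                                             
On branch main                                                           
Changes not staged for commit:                                           
                                                                         
        modified:   main.py                                              
$ wc main.py                                                             
  280  1540 8898 main.py                                                 
$ python -c "print(len('hello'))"                                        
5                                                                        
$ █                                                                      
                                                                         
                                                                         
                                                                         
                                                                         
                                                                         
                                                                         
                                                                         
                                                                         
                                                                         
                                                                         
                                                                         
                                                                         
                                                                         
                                                                         
                                                                         
                                                                         
                                                                         
                                                                         
                                                                         
                                                                         


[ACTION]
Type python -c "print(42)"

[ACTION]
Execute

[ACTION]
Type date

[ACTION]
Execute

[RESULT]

$ git status                                                             
On branch main                                                           
Changes not staged for commit:                                           
                                                                         
        modified:   main.py                                              
$ wc main.py                                                             
  280  1540 8898 main.py                                                 
$ python -c "print(len('hello'))"                                        
5                                                                        
$ python -c "print(42)"                                                  
42                                                                       
$ date                                                                   
Wed Jan 7 17:51:00 UTC 2026                                              
$ █                                                                      
                                                                         
                                                                         
                                                                         
                                                                         
                                                                         
                                                                         
                                                                         
                                                                         
                                                                         
                                                                         
                                                                         
                                                                         
                                                                         
                                                                         
                                                                         
                                                                         


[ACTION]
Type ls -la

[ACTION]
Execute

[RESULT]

$ git status                                                             
On branch main                                                           
Changes not staged for commit:                                           
                                                                         
        modified:   main.py                                              
$ wc main.py                                                             
  280  1540 8898 main.py                                                 
$ python -c "print(len('hello'))"                                        
5                                                                        
$ python -c "print(42)"                                                  
42                                                                       
$ date                                                                   
Wed Jan 7 17:51:00 UTC 2026                                              
$ ls -la                                                                 
-rw-r--r--  1 dev group    36629 Jan  8 10:11 Makefile                   
-rw-r--r--  1 dev group    34393 May 17 10:50 config.yaml                
drwxr-xr-x  1 dev group    48288 Jan  2 10:14 docs/                      
-rw-r--r--  1 dev group    23131 Apr  8 10:56 README.md                  
-rw-r--r--  1 dev group    24486 Feb 16 10:43 setup.py                   
$ █                                                                      
                                                                         
                                                                         
                                                                         
                                                                         
                                                                         
                                                                         
                                                                         
                                                                         
                                                                         
                                                                         


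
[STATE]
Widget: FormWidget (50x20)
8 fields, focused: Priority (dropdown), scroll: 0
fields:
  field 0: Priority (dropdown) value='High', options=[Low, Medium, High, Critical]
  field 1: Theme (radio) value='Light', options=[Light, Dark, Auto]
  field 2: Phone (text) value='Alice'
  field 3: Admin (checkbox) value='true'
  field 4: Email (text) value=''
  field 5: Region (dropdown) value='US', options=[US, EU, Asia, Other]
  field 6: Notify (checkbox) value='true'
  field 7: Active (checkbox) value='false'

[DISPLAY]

> Priority:   [High                             ▼]
  Theme:      (●) Light  ( ) Dark  ( ) Auto       
  Phone:      [Alice                             ]
  Admin:      [x]                                 
  Email:      [                                  ]
  Region:     [US                               ▼]
  Notify:     [x]                                 
  Active:     [ ]                                 
                                                  
                                                  
                                                  
                                                  
                                                  
                                                  
                                                  
                                                  
                                                  
                                                  
                                                  
                                                  


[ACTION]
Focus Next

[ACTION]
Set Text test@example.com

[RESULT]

  Priority:   [High                             ▼]
> Theme:      (●) Light  ( ) Dark  ( ) Auto       
  Phone:      [Alice                             ]
  Admin:      [x]                                 
  Email:      [                                  ]
  Region:     [US                               ▼]
  Notify:     [x]                                 
  Active:     [ ]                                 
                                                  
                                                  
                                                  
                                                  
                                                  
                                                  
                                                  
                                                  
                                                  
                                                  
                                                  
                                                  


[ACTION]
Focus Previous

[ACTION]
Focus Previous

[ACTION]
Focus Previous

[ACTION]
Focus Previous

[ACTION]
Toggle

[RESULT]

  Priority:   [High                             ▼]
  Theme:      (●) Light  ( ) Dark  ( ) Auto       
  Phone:      [Alice                             ]
  Admin:      [x]                                 
  Email:      [                                  ]
> Region:     [US                               ▼]
  Notify:     [x]                                 
  Active:     [ ]                                 
                                                  
                                                  
                                                  
                                                  
                                                  
                                                  
                                                  
                                                  
                                                  
                                                  
                                                  
                                                  


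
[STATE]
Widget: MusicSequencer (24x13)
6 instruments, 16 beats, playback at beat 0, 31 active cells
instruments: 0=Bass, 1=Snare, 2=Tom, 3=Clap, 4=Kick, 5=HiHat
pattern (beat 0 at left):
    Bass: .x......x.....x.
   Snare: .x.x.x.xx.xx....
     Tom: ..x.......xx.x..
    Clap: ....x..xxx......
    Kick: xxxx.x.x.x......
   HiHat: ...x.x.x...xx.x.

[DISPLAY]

      ▼123456789012345  
  Bass·█······█·····█·  
 Snare·█·█·█·██·██····  
   Tom··█·······██·█··  
  Clap····█··███······  
  Kick████·█·█·█······  
 HiHat···█·█·█···██·█·  
                        
                        
                        
                        
                        
                        


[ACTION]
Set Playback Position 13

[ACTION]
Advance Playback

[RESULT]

      01234567890123▼5  
  Bass·█······█·····█·  
 Snare·█·█·█·██·██····  
   Tom··█·······██·█··  
  Clap····█··███······  
  Kick████·█·█·█······  
 HiHat···█·█·█···██·█·  
                        
                        
                        
                        
                        
                        


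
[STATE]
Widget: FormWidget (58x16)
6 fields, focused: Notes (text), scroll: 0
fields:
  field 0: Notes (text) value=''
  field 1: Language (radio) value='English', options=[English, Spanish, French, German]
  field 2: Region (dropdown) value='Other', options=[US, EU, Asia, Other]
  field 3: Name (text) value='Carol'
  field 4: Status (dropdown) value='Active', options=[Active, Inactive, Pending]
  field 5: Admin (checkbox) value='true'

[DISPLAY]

> Notes:      [                                          ]
  Language:   (●) English  ( ) Spanish  ( ) French  ( ) Ge
  Region:     [Other                                    ▼]
  Name:       [Carol                                     ]
  Status:     [Active                                   ▼]
  Admin:      [x]                                         
                                                          
                                                          
                                                          
                                                          
                                                          
                                                          
                                                          
                                                          
                                                          
                                                          


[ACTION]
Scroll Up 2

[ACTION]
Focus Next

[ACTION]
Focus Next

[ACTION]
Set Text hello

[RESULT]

  Notes:      [                                          ]
  Language:   (●) English  ( ) Spanish  ( ) French  ( ) Ge
> Region:     [Other                                    ▼]
  Name:       [Carol                                     ]
  Status:     [Active                                   ▼]
  Admin:      [x]                                         
                                                          
                                                          
                                                          
                                                          
                                                          
                                                          
                                                          
                                                          
                                                          
                                                          


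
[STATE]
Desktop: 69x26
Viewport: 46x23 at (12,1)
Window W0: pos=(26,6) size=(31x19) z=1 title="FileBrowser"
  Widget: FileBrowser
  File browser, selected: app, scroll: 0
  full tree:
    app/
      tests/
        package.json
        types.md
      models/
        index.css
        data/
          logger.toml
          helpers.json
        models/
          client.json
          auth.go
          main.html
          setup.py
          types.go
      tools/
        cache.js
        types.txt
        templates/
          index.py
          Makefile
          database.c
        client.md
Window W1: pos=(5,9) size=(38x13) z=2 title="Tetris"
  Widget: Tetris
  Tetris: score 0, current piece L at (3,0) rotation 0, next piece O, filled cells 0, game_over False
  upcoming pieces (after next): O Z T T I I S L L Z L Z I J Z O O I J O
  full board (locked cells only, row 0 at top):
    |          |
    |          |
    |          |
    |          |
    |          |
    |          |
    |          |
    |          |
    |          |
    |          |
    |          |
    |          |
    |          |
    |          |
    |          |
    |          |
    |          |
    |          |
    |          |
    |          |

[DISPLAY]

                                              
                                              
                                              
                                              
                                              
              ┏━━━━━━━━━━━━━━━━━━━━━━━━━━━━━┓ 
              ┃ FileBrowser                 ┃ 
              ┠─────────────────────────────┨ 
━━━━━━━━━━━━━━━━━━━━━━━━━━━━━━┓             ┃ 
s                             ┃             ┃ 
──────────────────────────────┨             ┃ 
    │Next:                    ┃             ┃ 
    │▓▓                       ┃             ┃ 
    │▓▓                       ┃             ┃ 
    │                         ┃             ┃ 
    │                         ┃             ┃ 
    │                         ┃             ┃ 
    │Score:                   ┃             ┃ 
    │0                        ┃             ┃ 
    │                         ┃             ┃ 
━━━━━━━━━━━━━━━━━━━━━━━━━━━━━━┛             ┃ 
              ┃                             ┃ 
              ┃                             ┃ 


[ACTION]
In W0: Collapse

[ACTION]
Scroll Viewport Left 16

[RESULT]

                                              
                                              
                                              
                                              
                                              
                          ┏━━━━━━━━━━━━━━━━━━━
                          ┃ FileBrowser       
                          ┠───────────────────
     ┏━━━━━━━━━━━━━━━━━━━━━━━━━━━━━━━━━━━━┓   
     ┃ Tetris                             ┃   
     ┠────────────────────────────────────┨   
     ┃          │Next:                    ┃   
     ┃          │▓▓                       ┃   
     ┃          │▓▓                       ┃   
     ┃          │                         ┃   
     ┃          │                         ┃   
     ┃          │                         ┃   
     ┃          │Score:                   ┃   
     ┃          │0                        ┃   
     ┃          │                         ┃   
     ┗━━━━━━━━━━━━━━━━━━━━━━━━━━━━━━━━━━━━┛   
                          ┃                   
                          ┃                   


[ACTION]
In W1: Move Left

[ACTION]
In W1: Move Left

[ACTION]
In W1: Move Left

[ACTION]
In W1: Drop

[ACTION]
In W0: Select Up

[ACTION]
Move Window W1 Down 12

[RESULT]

                                              
                                              
                                              
                                              
                                              
                          ┏━━━━━━━━━━━━━━━━━━━
                          ┃ FileBrowser       
                          ┠───────────────────
                          ┃> [+] app/         
                          ┃                   
                          ┃                   
                          ┃                   
     ┏━━━━━━━━━━━━━━━━━━━━━━━━━━━━━━━━━━━━┓   
     ┃ Tetris                             ┃   
     ┠────────────────────────────────────┨   
     ┃          │Next:                    ┃   
     ┃          │▓▓                       ┃   
     ┃          │▓▓                       ┃   
     ┃          │                         ┃   
     ┃          │                         ┃   
     ┃          │                         ┃   
     ┃          │Score:                   ┃   
     ┃          │0                        ┃   


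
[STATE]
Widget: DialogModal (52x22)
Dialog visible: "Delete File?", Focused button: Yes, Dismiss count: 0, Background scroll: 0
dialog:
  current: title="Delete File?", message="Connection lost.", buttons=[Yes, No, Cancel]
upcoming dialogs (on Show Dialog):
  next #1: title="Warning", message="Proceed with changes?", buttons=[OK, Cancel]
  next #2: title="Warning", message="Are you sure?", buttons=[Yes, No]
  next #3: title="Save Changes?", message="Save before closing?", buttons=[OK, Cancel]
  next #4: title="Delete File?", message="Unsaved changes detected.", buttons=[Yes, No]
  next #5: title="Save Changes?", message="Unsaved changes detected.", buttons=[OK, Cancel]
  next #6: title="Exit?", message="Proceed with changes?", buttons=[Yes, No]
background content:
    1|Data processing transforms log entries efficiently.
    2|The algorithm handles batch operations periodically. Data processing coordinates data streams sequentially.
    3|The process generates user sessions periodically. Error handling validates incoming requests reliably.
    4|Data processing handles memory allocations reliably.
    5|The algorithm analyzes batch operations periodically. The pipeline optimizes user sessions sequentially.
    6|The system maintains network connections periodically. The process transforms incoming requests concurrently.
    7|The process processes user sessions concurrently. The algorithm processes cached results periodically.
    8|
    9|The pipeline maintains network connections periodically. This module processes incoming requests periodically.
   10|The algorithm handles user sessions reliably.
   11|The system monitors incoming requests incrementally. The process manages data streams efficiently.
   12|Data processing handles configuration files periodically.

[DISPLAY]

Data processing transforms log entries efficiently. 
The algorithm handles batch operations periodically.
The process generates user sessions periodically. Er
Data processing handles memory allocations reliably.
The algorithm analyzes batch operations periodically
The system maintains network connections periodicall
The process processes user sessions concurrently. Th
                                                    
The pipeline m┌─────────────────────┐tions periodica
The algorithm │     Delete File?    │eliably.       
The system mon│   Connection lost.  │ incrementally.
Data processin│ [Yes]  No   Cancel  │ files periodic
              └─────────────────────┘               
                                                    
                                                    
                                                    
                                                    
                                                    
                                                    
                                                    
                                                    
                                                    


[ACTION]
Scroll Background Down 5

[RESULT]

The system maintains network connections periodicall
The process processes user sessions concurrently. Th
                                                    
The pipeline maintains network connections periodica
The algorithm handles user sessions reliably.       
The system monitors incoming requests incrementally.
Data processing handles configuration files periodic
                                                    
              ┌─────────────────────┐               
              │     Delete File?    │               
              │   Connection lost.  │               
              │ [Yes]  No   Cancel  │               
              └─────────────────────┘               
                                                    
                                                    
                                                    
                                                    
                                                    
                                                    
                                                    
                                                    
                                                    


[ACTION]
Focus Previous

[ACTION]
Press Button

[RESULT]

The system maintains network connections periodicall
The process processes user sessions concurrently. Th
                                                    
The pipeline maintains network connections periodica
The algorithm handles user sessions reliably.       
The system monitors incoming requests incrementally.
Data processing handles configuration files periodic
                                                    
                                                    
                                                    
                                                    
                                                    
                                                    
                                                    
                                                    
                                                    
                                                    
                                                    
                                                    
                                                    
                                                    
                                                    
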